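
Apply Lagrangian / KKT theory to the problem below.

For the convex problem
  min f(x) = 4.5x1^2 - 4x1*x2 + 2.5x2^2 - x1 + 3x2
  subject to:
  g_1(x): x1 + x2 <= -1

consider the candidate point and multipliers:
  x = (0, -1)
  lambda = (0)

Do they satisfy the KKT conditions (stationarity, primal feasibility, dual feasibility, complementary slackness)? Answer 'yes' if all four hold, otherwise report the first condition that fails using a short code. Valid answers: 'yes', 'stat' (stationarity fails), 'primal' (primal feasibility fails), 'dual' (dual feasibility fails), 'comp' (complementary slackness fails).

Gradient of f: grad f(x) = Q x + c = (3, -2)
Constraint values g_i(x) = a_i^T x - b_i:
  g_1((0, -1)) = 0
Stationarity residual: grad f(x) + sum_i lambda_i a_i = (3, -2)
  -> stationarity FAILS
Primal feasibility (all g_i <= 0): OK
Dual feasibility (all lambda_i >= 0): OK
Complementary slackness (lambda_i * g_i(x) = 0 for all i): OK

Verdict: the first failing condition is stationarity -> stat.

stat


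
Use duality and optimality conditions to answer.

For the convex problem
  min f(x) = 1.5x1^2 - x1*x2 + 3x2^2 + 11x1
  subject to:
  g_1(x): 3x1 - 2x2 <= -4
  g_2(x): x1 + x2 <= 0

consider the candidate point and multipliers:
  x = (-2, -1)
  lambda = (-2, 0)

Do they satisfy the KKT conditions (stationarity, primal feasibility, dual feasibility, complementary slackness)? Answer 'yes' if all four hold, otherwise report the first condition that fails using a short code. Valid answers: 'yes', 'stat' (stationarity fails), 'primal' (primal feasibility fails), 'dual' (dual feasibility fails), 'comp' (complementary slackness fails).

Gradient of f: grad f(x) = Q x + c = (6, -4)
Constraint values g_i(x) = a_i^T x - b_i:
  g_1((-2, -1)) = 0
  g_2((-2, -1)) = -3
Stationarity residual: grad f(x) + sum_i lambda_i a_i = (0, 0)
  -> stationarity OK
Primal feasibility (all g_i <= 0): OK
Dual feasibility (all lambda_i >= 0): FAILS
Complementary slackness (lambda_i * g_i(x) = 0 for all i): OK

Verdict: the first failing condition is dual_feasibility -> dual.

dual


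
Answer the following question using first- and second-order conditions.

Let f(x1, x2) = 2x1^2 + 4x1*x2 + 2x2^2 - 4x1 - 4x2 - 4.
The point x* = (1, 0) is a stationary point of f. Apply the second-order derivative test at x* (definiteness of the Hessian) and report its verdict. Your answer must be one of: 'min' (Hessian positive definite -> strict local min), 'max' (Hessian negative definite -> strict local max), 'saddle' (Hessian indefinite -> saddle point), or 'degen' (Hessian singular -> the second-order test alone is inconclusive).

Compute the Hessian H = grad^2 f:
  H = [[4, 4], [4, 4]]
Verify stationarity: grad f(x*) = H x* + g = (0, 0).
Eigenvalues of H: 0, 8.
H has a zero eigenvalue (singular; positive semidefinite but not definite), so H is neither positive definite, negative definite, nor indefinite. The second-order test alone is inconclusive -> degen.
(Indeed, f is constant along the null direction of H through x*, so x* is not a strict local extremum.)

degen


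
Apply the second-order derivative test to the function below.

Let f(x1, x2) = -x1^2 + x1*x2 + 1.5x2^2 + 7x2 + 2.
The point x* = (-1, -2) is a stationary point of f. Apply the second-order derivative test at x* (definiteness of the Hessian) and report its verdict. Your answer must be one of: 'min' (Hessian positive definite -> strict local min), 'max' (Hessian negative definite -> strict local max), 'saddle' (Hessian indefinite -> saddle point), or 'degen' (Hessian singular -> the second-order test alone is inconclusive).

Compute the Hessian H = grad^2 f:
  H = [[-2, 1], [1, 3]]
Verify stationarity: grad f(x*) = H x* + g = (0, 0).
Eigenvalues of H: -2.1926, 3.1926.
Eigenvalues have mixed signs, so H is indefinite -> x* is a saddle point.

saddle


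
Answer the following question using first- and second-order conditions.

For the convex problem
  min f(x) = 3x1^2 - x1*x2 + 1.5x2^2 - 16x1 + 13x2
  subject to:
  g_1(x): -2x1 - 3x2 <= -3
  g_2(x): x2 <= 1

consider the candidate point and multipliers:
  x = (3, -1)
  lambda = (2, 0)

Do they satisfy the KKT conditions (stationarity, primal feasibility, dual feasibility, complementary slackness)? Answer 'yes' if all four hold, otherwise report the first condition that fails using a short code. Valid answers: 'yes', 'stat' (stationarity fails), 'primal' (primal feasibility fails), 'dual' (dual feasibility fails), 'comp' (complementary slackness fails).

Gradient of f: grad f(x) = Q x + c = (3, 7)
Constraint values g_i(x) = a_i^T x - b_i:
  g_1((3, -1)) = 0
  g_2((3, -1)) = -2
Stationarity residual: grad f(x) + sum_i lambda_i a_i = (-1, 1)
  -> stationarity FAILS
Primal feasibility (all g_i <= 0): OK
Dual feasibility (all lambda_i >= 0): OK
Complementary slackness (lambda_i * g_i(x) = 0 for all i): OK

Verdict: the first failing condition is stationarity -> stat.

stat


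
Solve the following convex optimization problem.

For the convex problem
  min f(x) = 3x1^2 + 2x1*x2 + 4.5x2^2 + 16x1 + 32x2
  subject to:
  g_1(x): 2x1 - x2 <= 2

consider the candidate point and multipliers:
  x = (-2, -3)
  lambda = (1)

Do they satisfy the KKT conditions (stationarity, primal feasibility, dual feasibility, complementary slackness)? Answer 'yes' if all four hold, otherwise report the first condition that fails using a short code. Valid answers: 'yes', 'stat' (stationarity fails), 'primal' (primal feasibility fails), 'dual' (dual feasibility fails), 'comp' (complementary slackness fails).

Gradient of f: grad f(x) = Q x + c = (-2, 1)
Constraint values g_i(x) = a_i^T x - b_i:
  g_1((-2, -3)) = -3
Stationarity residual: grad f(x) + sum_i lambda_i a_i = (0, 0)
  -> stationarity OK
Primal feasibility (all g_i <= 0): OK
Dual feasibility (all lambda_i >= 0): OK
Complementary slackness (lambda_i * g_i(x) = 0 for all i): FAILS

Verdict: the first failing condition is complementary_slackness -> comp.

comp


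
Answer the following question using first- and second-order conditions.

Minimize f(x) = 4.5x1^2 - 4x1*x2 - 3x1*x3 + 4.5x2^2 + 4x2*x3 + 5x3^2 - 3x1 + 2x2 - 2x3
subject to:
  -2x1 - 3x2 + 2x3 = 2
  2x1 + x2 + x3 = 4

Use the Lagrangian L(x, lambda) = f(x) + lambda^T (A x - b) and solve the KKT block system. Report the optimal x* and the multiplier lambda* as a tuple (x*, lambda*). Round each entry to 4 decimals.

Form the Lagrangian:
  L(x, lambda) = (1/2) x^T Q x + c^T x + lambda^T (A x - b)
Stationarity (grad_x L = 0): Q x + c + A^T lambda = 0.
Primal feasibility: A x = b.

This gives the KKT block system:
  [ Q   A^T ] [ x     ]   [-c ]
  [ A    0  ] [ lambda ] = [ b ]

Solving the linear system:
  x*      = (1.3807, -0.4568, 1.6955)
  lambda* = (-1.9675, -5.0508)
  f(x*)   = 7.8458

x* = (1.3807, -0.4568, 1.6955), lambda* = (-1.9675, -5.0508)


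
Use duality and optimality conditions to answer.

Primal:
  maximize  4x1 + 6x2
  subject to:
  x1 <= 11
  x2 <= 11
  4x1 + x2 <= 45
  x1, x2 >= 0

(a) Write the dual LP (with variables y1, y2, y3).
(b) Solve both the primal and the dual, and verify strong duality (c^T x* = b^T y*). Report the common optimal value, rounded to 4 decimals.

The standard primal-dual pair for 'max c^T x s.t. A x <= b, x >= 0' is:
  Dual:  min b^T y  s.t.  A^T y >= c,  y >= 0.

So the dual LP is:
  minimize  11y1 + 11y2 + 45y3
  subject to:
    y1 + 4y3 >= 4
    y2 + y3 >= 6
    y1, y2, y3 >= 0

Solving the primal: x* = (8.5, 11).
  primal value c^T x* = 100.
Solving the dual: y* = (0, 5, 1).
  dual value b^T y* = 100.
Strong duality: c^T x* = b^T y*. Confirmed.

100


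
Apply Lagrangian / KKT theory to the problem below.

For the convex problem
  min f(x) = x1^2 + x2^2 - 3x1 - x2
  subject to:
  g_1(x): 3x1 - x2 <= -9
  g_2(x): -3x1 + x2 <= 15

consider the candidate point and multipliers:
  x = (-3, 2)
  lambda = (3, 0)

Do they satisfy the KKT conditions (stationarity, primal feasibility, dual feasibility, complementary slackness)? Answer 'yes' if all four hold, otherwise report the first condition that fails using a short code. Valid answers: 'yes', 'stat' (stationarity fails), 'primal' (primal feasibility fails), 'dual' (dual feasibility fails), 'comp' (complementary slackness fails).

Gradient of f: grad f(x) = Q x + c = (-9, 3)
Constraint values g_i(x) = a_i^T x - b_i:
  g_1((-3, 2)) = -2
  g_2((-3, 2)) = -4
Stationarity residual: grad f(x) + sum_i lambda_i a_i = (0, 0)
  -> stationarity OK
Primal feasibility (all g_i <= 0): OK
Dual feasibility (all lambda_i >= 0): OK
Complementary slackness (lambda_i * g_i(x) = 0 for all i): FAILS

Verdict: the first failing condition is complementary_slackness -> comp.

comp


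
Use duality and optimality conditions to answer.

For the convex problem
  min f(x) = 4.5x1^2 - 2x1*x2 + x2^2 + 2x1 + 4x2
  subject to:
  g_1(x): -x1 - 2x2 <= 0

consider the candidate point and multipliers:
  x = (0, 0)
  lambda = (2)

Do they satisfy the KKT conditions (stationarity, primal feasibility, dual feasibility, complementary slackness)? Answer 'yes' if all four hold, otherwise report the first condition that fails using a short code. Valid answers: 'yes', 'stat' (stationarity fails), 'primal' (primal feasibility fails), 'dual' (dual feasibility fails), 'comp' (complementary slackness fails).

Gradient of f: grad f(x) = Q x + c = (2, 4)
Constraint values g_i(x) = a_i^T x - b_i:
  g_1((0, 0)) = 0
Stationarity residual: grad f(x) + sum_i lambda_i a_i = (0, 0)
  -> stationarity OK
Primal feasibility (all g_i <= 0): OK
Dual feasibility (all lambda_i >= 0): OK
Complementary slackness (lambda_i * g_i(x) = 0 for all i): OK

Verdict: yes, KKT holds.

yes


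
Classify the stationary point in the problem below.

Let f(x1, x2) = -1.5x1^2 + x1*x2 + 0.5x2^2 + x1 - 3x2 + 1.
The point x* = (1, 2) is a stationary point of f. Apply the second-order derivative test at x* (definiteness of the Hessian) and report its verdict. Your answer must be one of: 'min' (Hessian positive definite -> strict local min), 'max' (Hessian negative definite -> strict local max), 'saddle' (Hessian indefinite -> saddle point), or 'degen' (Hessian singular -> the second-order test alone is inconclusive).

Compute the Hessian H = grad^2 f:
  H = [[-3, 1], [1, 1]]
Verify stationarity: grad f(x*) = H x* + g = (0, 0).
Eigenvalues of H: -3.2361, 1.2361.
Eigenvalues have mixed signs, so H is indefinite -> x* is a saddle point.

saddle


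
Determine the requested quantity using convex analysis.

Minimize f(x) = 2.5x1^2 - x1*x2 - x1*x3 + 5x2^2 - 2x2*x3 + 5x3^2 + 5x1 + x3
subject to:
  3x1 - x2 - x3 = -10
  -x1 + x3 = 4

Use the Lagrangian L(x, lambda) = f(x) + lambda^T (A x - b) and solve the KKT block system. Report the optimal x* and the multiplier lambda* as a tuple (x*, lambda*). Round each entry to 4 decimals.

Form the Lagrangian:
  L(x, lambda) = (1/2) x^T Q x + c^T x + lambda^T (A x - b)
Stationarity (grad_x L = 0): Q x + c + A^T lambda = 0.
Primal feasibility: A x = b.

This gives the KKT block system:
  [ Q   A^T ] [ x     ]   [-c ]
  [ A    0  ] [ lambda ] = [ b ]

Solving the linear system:
  x*      = (-3.122, -0.2439, 0.878)
  lambda* = (-1.0732, -14.4634)
  f(x*)   = 16.1951

x* = (-3.122, -0.2439, 0.878), lambda* = (-1.0732, -14.4634)


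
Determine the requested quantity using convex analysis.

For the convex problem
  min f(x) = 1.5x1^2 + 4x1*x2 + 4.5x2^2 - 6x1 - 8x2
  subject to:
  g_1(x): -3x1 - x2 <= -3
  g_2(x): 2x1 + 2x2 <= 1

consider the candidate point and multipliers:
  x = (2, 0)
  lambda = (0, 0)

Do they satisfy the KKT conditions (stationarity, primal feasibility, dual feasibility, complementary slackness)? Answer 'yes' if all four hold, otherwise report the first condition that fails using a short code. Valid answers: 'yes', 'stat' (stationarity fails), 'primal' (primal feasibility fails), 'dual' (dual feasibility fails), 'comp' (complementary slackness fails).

Gradient of f: grad f(x) = Q x + c = (0, 0)
Constraint values g_i(x) = a_i^T x - b_i:
  g_1((2, 0)) = -3
  g_2((2, 0)) = 3
Stationarity residual: grad f(x) + sum_i lambda_i a_i = (0, 0)
  -> stationarity OK
Primal feasibility (all g_i <= 0): FAILS
Dual feasibility (all lambda_i >= 0): OK
Complementary slackness (lambda_i * g_i(x) = 0 for all i): OK

Verdict: the first failing condition is primal_feasibility -> primal.

primal


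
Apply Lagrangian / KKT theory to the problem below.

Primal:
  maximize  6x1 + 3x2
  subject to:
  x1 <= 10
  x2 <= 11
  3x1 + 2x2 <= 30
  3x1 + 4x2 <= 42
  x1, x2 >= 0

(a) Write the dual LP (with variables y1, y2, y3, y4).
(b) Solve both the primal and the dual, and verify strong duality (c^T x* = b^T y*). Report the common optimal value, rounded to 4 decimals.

The standard primal-dual pair for 'max c^T x s.t. A x <= b, x >= 0' is:
  Dual:  min b^T y  s.t.  A^T y >= c,  y >= 0.

So the dual LP is:
  minimize  10y1 + 11y2 + 30y3 + 42y4
  subject to:
    y1 + 3y3 + 3y4 >= 6
    y2 + 2y3 + 4y4 >= 3
    y1, y2, y3, y4 >= 0

Solving the primal: x* = (10, 0).
  primal value c^T x* = 60.
Solving the dual: y* = (1.5, 0, 1.5, 0).
  dual value b^T y* = 60.
Strong duality: c^T x* = b^T y*. Confirmed.

60


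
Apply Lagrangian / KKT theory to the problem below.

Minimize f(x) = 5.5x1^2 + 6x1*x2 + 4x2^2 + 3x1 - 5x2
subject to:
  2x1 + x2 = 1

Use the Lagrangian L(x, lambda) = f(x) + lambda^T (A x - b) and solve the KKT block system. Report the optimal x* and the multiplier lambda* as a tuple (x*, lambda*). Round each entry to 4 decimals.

Form the Lagrangian:
  L(x, lambda) = (1/2) x^T Q x + c^T x + lambda^T (A x - b)
Stationarity (grad_x L = 0): Q x + c + A^T lambda = 0.
Primal feasibility: A x = b.

This gives the KKT block system:
  [ Q   A^T ] [ x     ]   [-c ]
  [ A    0  ] [ lambda ] = [ b ]

Solving the linear system:
  x*      = (-0.1579, 1.3158)
  lambda* = (-4.5789)
  f(x*)   = -1.2368

x* = (-0.1579, 1.3158), lambda* = (-4.5789)


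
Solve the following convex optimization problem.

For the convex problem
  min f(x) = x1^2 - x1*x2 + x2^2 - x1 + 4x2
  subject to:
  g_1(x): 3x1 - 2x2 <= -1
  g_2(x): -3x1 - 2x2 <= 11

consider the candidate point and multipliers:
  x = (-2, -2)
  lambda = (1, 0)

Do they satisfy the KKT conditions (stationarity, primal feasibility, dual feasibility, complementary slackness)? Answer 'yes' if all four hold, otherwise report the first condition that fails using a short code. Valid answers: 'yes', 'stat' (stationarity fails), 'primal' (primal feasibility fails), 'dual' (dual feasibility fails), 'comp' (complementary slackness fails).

Gradient of f: grad f(x) = Q x + c = (-3, 2)
Constraint values g_i(x) = a_i^T x - b_i:
  g_1((-2, -2)) = -1
  g_2((-2, -2)) = -1
Stationarity residual: grad f(x) + sum_i lambda_i a_i = (0, 0)
  -> stationarity OK
Primal feasibility (all g_i <= 0): OK
Dual feasibility (all lambda_i >= 0): OK
Complementary slackness (lambda_i * g_i(x) = 0 for all i): FAILS

Verdict: the first failing condition is complementary_slackness -> comp.

comp


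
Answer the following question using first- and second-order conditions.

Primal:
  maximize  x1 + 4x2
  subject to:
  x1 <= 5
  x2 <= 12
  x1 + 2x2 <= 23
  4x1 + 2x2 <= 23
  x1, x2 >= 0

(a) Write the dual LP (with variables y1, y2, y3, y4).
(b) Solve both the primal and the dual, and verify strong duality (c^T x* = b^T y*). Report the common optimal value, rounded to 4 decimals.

The standard primal-dual pair for 'max c^T x s.t. A x <= b, x >= 0' is:
  Dual:  min b^T y  s.t.  A^T y >= c,  y >= 0.

So the dual LP is:
  minimize  5y1 + 12y2 + 23y3 + 23y4
  subject to:
    y1 + y3 + 4y4 >= 1
    y2 + 2y3 + 2y4 >= 4
    y1, y2, y3, y4 >= 0

Solving the primal: x* = (0, 11.5).
  primal value c^T x* = 46.
Solving the dual: y* = (0, 0, 0, 2).
  dual value b^T y* = 46.
Strong duality: c^T x* = b^T y*. Confirmed.

46


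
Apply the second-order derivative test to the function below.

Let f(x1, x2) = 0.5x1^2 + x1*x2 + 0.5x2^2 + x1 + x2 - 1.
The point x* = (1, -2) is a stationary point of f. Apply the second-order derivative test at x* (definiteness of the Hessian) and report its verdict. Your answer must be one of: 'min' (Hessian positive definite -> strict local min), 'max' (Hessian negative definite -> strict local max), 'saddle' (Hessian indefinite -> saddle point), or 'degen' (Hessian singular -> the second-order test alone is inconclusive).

Compute the Hessian H = grad^2 f:
  H = [[1, 1], [1, 1]]
Verify stationarity: grad f(x*) = H x* + g = (0, 0).
Eigenvalues of H: 0, 2.
H has a zero eigenvalue (singular; positive semidefinite but not definite), so H is neither positive definite, negative definite, nor indefinite. The second-order test alone is inconclusive -> degen.
(Indeed, f is constant along the null direction of H through x*, so x* is not a strict local extremum.)

degen


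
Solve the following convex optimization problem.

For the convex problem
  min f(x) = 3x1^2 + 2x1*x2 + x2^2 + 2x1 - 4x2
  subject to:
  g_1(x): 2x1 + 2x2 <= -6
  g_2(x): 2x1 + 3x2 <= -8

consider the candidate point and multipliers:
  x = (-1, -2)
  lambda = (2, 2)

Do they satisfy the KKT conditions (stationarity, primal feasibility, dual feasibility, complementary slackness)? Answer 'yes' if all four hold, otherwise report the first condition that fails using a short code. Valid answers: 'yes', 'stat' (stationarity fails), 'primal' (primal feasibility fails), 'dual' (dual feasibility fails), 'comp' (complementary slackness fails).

Gradient of f: grad f(x) = Q x + c = (-8, -10)
Constraint values g_i(x) = a_i^T x - b_i:
  g_1((-1, -2)) = 0
  g_2((-1, -2)) = 0
Stationarity residual: grad f(x) + sum_i lambda_i a_i = (0, 0)
  -> stationarity OK
Primal feasibility (all g_i <= 0): OK
Dual feasibility (all lambda_i >= 0): OK
Complementary slackness (lambda_i * g_i(x) = 0 for all i): OK

Verdict: yes, KKT holds.

yes


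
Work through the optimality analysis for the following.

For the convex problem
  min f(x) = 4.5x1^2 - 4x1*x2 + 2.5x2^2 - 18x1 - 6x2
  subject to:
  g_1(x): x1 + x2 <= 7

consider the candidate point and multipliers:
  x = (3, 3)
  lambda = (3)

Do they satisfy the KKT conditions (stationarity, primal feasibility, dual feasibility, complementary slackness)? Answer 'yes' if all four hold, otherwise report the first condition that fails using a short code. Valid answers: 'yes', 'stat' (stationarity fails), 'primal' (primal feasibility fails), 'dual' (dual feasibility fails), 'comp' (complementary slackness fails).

Gradient of f: grad f(x) = Q x + c = (-3, -3)
Constraint values g_i(x) = a_i^T x - b_i:
  g_1((3, 3)) = -1
Stationarity residual: grad f(x) + sum_i lambda_i a_i = (0, 0)
  -> stationarity OK
Primal feasibility (all g_i <= 0): OK
Dual feasibility (all lambda_i >= 0): OK
Complementary slackness (lambda_i * g_i(x) = 0 for all i): FAILS

Verdict: the first failing condition is complementary_slackness -> comp.

comp


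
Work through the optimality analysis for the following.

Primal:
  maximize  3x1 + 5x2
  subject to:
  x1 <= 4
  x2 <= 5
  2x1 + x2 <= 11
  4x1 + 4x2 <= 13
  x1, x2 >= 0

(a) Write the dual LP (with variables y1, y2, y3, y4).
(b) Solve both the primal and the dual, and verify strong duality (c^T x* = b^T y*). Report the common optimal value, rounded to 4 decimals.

The standard primal-dual pair for 'max c^T x s.t. A x <= b, x >= 0' is:
  Dual:  min b^T y  s.t.  A^T y >= c,  y >= 0.

So the dual LP is:
  minimize  4y1 + 5y2 + 11y3 + 13y4
  subject to:
    y1 + 2y3 + 4y4 >= 3
    y2 + y3 + 4y4 >= 5
    y1, y2, y3, y4 >= 0

Solving the primal: x* = (0, 3.25).
  primal value c^T x* = 16.25.
Solving the dual: y* = (0, 0, 0, 1.25).
  dual value b^T y* = 16.25.
Strong duality: c^T x* = b^T y*. Confirmed.

16.25


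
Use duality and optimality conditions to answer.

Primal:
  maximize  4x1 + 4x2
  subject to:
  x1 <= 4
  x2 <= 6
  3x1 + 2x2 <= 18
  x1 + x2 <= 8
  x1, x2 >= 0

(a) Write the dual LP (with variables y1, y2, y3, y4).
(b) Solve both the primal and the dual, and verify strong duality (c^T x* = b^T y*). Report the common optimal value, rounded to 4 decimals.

The standard primal-dual pair for 'max c^T x s.t. A x <= b, x >= 0' is:
  Dual:  min b^T y  s.t.  A^T y >= c,  y >= 0.

So the dual LP is:
  minimize  4y1 + 6y2 + 18y3 + 8y4
  subject to:
    y1 + 3y3 + y4 >= 4
    y2 + 2y3 + y4 >= 4
    y1, y2, y3, y4 >= 0

Solving the primal: x* = (2, 6).
  primal value c^T x* = 32.
Solving the dual: y* = (0, 1.3333, 1.3333, 0).
  dual value b^T y* = 32.
Strong duality: c^T x* = b^T y*. Confirmed.

32


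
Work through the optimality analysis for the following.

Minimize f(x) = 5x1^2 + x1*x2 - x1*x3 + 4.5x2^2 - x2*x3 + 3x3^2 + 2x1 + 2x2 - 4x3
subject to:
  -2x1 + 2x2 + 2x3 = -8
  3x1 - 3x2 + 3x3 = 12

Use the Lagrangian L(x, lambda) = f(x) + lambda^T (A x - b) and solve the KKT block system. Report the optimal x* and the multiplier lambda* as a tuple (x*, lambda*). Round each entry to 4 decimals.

Form the Lagrangian:
  L(x, lambda) = (1/2) x^T Q x + c^T x + lambda^T (A x - b)
Stationarity (grad_x L = 0): Q x + c + A^T lambda = 0.
Primal feasibility: A x = b.

This gives the KKT block system:
  [ Q   A^T ] [ x     ]   [-c ]
  [ A    0  ] [ lambda ] = [ b ]

Solving the linear system:
  x*      = (1.7143, -2.2857, 0)
  lambda* = (5.0714, -2.2381)
  f(x*)   = 33.1429

x* = (1.7143, -2.2857, 0), lambda* = (5.0714, -2.2381)


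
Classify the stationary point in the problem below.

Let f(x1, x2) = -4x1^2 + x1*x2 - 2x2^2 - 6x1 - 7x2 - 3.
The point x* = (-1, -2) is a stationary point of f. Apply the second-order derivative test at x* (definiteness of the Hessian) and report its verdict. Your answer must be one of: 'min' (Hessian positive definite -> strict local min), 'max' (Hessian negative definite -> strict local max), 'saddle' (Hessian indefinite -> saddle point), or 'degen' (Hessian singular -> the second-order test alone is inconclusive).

Compute the Hessian H = grad^2 f:
  H = [[-8, 1], [1, -4]]
Verify stationarity: grad f(x*) = H x* + g = (0, 0).
Eigenvalues of H: -8.2361, -3.7639.
Both eigenvalues < 0, so H is negative definite -> x* is a strict local max.

max


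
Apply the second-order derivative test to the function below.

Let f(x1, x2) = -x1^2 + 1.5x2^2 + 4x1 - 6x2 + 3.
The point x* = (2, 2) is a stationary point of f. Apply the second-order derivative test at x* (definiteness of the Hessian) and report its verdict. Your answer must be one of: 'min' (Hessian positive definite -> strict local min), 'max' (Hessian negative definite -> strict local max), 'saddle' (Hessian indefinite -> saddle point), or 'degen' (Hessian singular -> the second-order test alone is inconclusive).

Compute the Hessian H = grad^2 f:
  H = [[-2, 0], [0, 3]]
Verify stationarity: grad f(x*) = H x* + g = (0, 0).
Eigenvalues of H: -2, 3.
Eigenvalues have mixed signs, so H is indefinite -> x* is a saddle point.

saddle


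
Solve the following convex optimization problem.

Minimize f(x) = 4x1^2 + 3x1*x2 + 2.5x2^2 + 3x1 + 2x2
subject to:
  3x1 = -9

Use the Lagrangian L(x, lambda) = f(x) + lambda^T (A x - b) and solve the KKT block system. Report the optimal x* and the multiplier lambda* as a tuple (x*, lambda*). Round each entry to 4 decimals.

Form the Lagrangian:
  L(x, lambda) = (1/2) x^T Q x + c^T x + lambda^T (A x - b)
Stationarity (grad_x L = 0): Q x + c + A^T lambda = 0.
Primal feasibility: A x = b.

This gives the KKT block system:
  [ Q   A^T ] [ x     ]   [-c ]
  [ A    0  ] [ lambda ] = [ b ]

Solving the linear system:
  x*      = (-3, 1.4)
  lambda* = (5.6)
  f(x*)   = 22.1

x* = (-3, 1.4), lambda* = (5.6)


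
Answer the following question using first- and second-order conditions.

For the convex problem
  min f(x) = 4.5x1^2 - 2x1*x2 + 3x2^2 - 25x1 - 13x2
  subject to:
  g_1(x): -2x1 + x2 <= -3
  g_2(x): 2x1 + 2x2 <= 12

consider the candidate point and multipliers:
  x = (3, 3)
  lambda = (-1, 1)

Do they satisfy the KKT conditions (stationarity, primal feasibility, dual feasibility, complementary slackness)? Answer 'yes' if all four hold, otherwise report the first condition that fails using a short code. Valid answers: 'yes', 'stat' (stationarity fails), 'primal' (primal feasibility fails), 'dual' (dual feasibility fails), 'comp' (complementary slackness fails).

Gradient of f: grad f(x) = Q x + c = (-4, -1)
Constraint values g_i(x) = a_i^T x - b_i:
  g_1((3, 3)) = 0
  g_2((3, 3)) = 0
Stationarity residual: grad f(x) + sum_i lambda_i a_i = (0, 0)
  -> stationarity OK
Primal feasibility (all g_i <= 0): OK
Dual feasibility (all lambda_i >= 0): FAILS
Complementary slackness (lambda_i * g_i(x) = 0 for all i): OK

Verdict: the first failing condition is dual_feasibility -> dual.

dual


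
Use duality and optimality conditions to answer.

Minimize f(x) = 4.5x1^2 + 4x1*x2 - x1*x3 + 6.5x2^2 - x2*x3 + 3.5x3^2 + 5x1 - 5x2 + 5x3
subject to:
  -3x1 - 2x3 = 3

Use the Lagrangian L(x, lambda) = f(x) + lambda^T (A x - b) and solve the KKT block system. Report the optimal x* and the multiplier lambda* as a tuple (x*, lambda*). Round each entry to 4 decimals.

Form the Lagrangian:
  L(x, lambda) = (1/2) x^T Q x + c^T x + lambda^T (A x - b)
Stationarity (grad_x L = 0): Q x + c + A^T lambda = 0.
Primal feasibility: A x = b.

This gives the KKT block system:
  [ Q   A^T ] [ x     ]   [-c ]
  [ A    0  ] [ lambda ] = [ b ]

Solving the linear system:
  x*      = (-0.6384, 0.5393, -0.5424)
  lambda* = (0.6513)
  f(x*)   = -5.2772

x* = (-0.6384, 0.5393, -0.5424), lambda* = (0.6513)


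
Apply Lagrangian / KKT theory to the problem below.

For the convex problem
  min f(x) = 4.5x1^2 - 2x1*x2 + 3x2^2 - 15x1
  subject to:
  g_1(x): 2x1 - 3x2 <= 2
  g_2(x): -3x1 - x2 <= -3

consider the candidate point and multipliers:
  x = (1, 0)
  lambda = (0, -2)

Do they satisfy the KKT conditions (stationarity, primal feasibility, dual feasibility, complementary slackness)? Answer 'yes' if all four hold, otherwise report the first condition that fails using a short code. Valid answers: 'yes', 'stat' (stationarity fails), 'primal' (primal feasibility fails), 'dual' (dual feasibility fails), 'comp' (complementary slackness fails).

Gradient of f: grad f(x) = Q x + c = (-6, -2)
Constraint values g_i(x) = a_i^T x - b_i:
  g_1((1, 0)) = 0
  g_2((1, 0)) = 0
Stationarity residual: grad f(x) + sum_i lambda_i a_i = (0, 0)
  -> stationarity OK
Primal feasibility (all g_i <= 0): OK
Dual feasibility (all lambda_i >= 0): FAILS
Complementary slackness (lambda_i * g_i(x) = 0 for all i): OK

Verdict: the first failing condition is dual_feasibility -> dual.

dual


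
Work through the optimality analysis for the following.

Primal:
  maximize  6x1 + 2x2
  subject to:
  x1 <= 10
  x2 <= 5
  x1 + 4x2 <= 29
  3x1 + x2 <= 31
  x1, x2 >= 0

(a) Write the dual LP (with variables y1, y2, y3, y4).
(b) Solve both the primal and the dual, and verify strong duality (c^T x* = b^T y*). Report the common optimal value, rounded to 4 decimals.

The standard primal-dual pair for 'max c^T x s.t. A x <= b, x >= 0' is:
  Dual:  min b^T y  s.t.  A^T y >= c,  y >= 0.

So the dual LP is:
  minimize  10y1 + 5y2 + 29y3 + 31y4
  subject to:
    y1 + y3 + 3y4 >= 6
    y2 + 4y3 + y4 >= 2
    y1, y2, y3, y4 >= 0

Solving the primal: x* = (8.6667, 5).
  primal value c^T x* = 62.
Solving the dual: y* = (0, 0, 0, 2).
  dual value b^T y* = 62.
Strong duality: c^T x* = b^T y*. Confirmed.

62


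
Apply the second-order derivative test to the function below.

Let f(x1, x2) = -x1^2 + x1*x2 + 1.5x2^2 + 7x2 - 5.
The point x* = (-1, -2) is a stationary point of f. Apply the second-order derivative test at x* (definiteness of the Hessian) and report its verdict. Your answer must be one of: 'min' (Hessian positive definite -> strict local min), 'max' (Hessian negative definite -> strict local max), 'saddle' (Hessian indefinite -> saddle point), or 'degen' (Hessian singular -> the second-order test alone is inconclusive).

Compute the Hessian H = grad^2 f:
  H = [[-2, 1], [1, 3]]
Verify stationarity: grad f(x*) = H x* + g = (0, 0).
Eigenvalues of H: -2.1926, 3.1926.
Eigenvalues have mixed signs, so H is indefinite -> x* is a saddle point.

saddle


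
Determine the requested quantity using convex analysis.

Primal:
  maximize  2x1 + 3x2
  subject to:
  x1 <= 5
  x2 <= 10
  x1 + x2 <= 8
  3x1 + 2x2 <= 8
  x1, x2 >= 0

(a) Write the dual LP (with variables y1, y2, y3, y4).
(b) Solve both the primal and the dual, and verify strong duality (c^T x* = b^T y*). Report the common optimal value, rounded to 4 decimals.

The standard primal-dual pair for 'max c^T x s.t. A x <= b, x >= 0' is:
  Dual:  min b^T y  s.t.  A^T y >= c,  y >= 0.

So the dual LP is:
  minimize  5y1 + 10y2 + 8y3 + 8y4
  subject to:
    y1 + y3 + 3y4 >= 2
    y2 + y3 + 2y4 >= 3
    y1, y2, y3, y4 >= 0

Solving the primal: x* = (0, 4).
  primal value c^T x* = 12.
Solving the dual: y* = (0, 0, 0, 1.5).
  dual value b^T y* = 12.
Strong duality: c^T x* = b^T y*. Confirmed.

12


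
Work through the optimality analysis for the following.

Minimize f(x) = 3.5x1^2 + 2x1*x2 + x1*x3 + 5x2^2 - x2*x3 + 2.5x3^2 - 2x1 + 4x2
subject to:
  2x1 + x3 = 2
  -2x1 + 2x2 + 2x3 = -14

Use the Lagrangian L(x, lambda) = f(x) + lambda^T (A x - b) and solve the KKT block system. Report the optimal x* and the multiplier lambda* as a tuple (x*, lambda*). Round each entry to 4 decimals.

Form the Lagrangian:
  L(x, lambda) = (1/2) x^T Q x + c^T x + lambda^T (A x - b)
Stationarity (grad_x L = 0): Q x + c + A^T lambda = 0.
Primal feasibility: A x = b.

This gives the KKT block system:
  [ Q   A^T ] [ x     ]   [-c ]
  [ A    0  ] [ lambda ] = [ b ]

Solving the linear system:
  x*      = (2.3358, -1.9927, -2.6715)
  lambda* = (0.4453, 4.292)
  f(x*)   = 23.2774

x* = (2.3358, -1.9927, -2.6715), lambda* = (0.4453, 4.292)


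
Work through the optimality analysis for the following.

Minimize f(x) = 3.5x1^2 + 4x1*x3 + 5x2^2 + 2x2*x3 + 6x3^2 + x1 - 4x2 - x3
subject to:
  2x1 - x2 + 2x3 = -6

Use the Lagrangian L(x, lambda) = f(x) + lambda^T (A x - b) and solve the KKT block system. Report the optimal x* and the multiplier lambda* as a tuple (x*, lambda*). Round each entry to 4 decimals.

Form the Lagrangian:
  L(x, lambda) = (1/2) x^T Q x + c^T x + lambda^T (A x - b)
Stationarity (grad_x L = 0): Q x + c + A^T lambda = 0.
Primal feasibility: A x = b.

This gives the KKT block system:
  [ Q   A^T ] [ x     ]   [-c ]
  [ A    0  ] [ lambda ] = [ b ]

Solving the linear system:
  x*      = (-1.6977, 1.2209, -0.6919)
  lambda* = (6.8256)
  f(x*)   = 17.532

x* = (-1.6977, 1.2209, -0.6919), lambda* = (6.8256)


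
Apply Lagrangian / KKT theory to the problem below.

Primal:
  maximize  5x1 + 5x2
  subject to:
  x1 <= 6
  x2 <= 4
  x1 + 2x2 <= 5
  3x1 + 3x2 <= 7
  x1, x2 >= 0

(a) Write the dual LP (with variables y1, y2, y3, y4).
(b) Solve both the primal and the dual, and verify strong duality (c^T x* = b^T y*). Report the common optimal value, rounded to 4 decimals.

The standard primal-dual pair for 'max c^T x s.t. A x <= b, x >= 0' is:
  Dual:  min b^T y  s.t.  A^T y >= c,  y >= 0.

So the dual LP is:
  minimize  6y1 + 4y2 + 5y3 + 7y4
  subject to:
    y1 + y3 + 3y4 >= 5
    y2 + 2y3 + 3y4 >= 5
    y1, y2, y3, y4 >= 0

Solving the primal: x* = (2.3333, 0).
  primal value c^T x* = 11.6667.
Solving the dual: y* = (0, 0, 0, 1.6667).
  dual value b^T y* = 11.6667.
Strong duality: c^T x* = b^T y*. Confirmed.

11.6667


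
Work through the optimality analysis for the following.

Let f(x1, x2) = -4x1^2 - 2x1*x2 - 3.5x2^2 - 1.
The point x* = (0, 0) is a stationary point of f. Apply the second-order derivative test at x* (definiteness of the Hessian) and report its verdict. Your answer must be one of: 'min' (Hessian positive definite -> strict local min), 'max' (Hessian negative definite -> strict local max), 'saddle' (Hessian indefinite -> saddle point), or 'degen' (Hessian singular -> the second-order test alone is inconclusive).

Compute the Hessian H = grad^2 f:
  H = [[-8, -2], [-2, -7]]
Verify stationarity: grad f(x*) = H x* + g = (0, 0).
Eigenvalues of H: -9.5616, -5.4384.
Both eigenvalues < 0, so H is negative definite -> x* is a strict local max.

max


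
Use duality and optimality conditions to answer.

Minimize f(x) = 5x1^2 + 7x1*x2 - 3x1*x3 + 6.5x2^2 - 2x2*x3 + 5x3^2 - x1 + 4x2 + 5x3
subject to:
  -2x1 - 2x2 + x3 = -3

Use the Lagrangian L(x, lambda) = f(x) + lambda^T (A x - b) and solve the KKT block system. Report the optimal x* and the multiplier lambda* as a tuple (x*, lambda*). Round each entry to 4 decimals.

Form the Lagrangian:
  L(x, lambda) = (1/2) x^T Q x + c^T x + lambda^T (A x - b)
Stationarity (grad_x L = 0): Q x + c + A^T lambda = 0.
Primal feasibility: A x = b.

This gives the KKT block system:
  [ Q   A^T ] [ x     ]   [-c ]
  [ A    0  ] [ lambda ] = [ b ]

Solving the linear system:
  x*      = (1.2023, -0.0997, -0.7947)
  lambda* = (6.3548)
  f(x*)   = 6.7449

x* = (1.2023, -0.0997, -0.7947), lambda* = (6.3548)


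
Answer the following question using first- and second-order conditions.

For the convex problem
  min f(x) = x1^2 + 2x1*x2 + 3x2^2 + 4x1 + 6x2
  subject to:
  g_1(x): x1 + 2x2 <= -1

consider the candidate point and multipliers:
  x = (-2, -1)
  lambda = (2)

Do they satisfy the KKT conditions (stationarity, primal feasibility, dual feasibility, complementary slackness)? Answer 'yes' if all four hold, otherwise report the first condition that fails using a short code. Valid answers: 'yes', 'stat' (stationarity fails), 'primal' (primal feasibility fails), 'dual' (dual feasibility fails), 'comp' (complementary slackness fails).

Gradient of f: grad f(x) = Q x + c = (-2, -4)
Constraint values g_i(x) = a_i^T x - b_i:
  g_1((-2, -1)) = -3
Stationarity residual: grad f(x) + sum_i lambda_i a_i = (0, 0)
  -> stationarity OK
Primal feasibility (all g_i <= 0): OK
Dual feasibility (all lambda_i >= 0): OK
Complementary slackness (lambda_i * g_i(x) = 0 for all i): FAILS

Verdict: the first failing condition is complementary_slackness -> comp.

comp


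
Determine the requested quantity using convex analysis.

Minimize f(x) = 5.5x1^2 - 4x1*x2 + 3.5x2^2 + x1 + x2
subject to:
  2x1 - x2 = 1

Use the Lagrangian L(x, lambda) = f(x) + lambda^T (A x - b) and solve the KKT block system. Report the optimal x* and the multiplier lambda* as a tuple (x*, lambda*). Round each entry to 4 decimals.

Form the Lagrangian:
  L(x, lambda) = (1/2) x^T Q x + c^T x + lambda^T (A x - b)
Stationarity (grad_x L = 0): Q x + c + A^T lambda = 0.
Primal feasibility: A x = b.

This gives the KKT block system:
  [ Q   A^T ] [ x     ]   [-c ]
  [ A    0  ] [ lambda ] = [ b ]

Solving the linear system:
  x*      = (0.3043, -0.3913)
  lambda* = (-2.9565)
  f(x*)   = 1.4348

x* = (0.3043, -0.3913), lambda* = (-2.9565)


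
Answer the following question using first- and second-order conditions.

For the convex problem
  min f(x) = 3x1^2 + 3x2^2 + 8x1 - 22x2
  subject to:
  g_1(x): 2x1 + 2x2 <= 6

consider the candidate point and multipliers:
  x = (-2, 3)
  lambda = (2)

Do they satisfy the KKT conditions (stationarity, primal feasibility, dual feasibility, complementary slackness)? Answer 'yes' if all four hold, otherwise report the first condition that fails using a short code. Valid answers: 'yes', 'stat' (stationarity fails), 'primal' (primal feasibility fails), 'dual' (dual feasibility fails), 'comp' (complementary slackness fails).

Gradient of f: grad f(x) = Q x + c = (-4, -4)
Constraint values g_i(x) = a_i^T x - b_i:
  g_1((-2, 3)) = -4
Stationarity residual: grad f(x) + sum_i lambda_i a_i = (0, 0)
  -> stationarity OK
Primal feasibility (all g_i <= 0): OK
Dual feasibility (all lambda_i >= 0): OK
Complementary slackness (lambda_i * g_i(x) = 0 for all i): FAILS

Verdict: the first failing condition is complementary_slackness -> comp.

comp


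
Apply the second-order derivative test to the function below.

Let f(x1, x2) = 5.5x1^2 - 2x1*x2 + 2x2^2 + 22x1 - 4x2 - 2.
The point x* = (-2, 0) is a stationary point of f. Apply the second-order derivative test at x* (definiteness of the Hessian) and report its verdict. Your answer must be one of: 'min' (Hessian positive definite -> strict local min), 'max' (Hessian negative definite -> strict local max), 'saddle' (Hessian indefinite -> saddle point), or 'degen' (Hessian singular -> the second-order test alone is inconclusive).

Compute the Hessian H = grad^2 f:
  H = [[11, -2], [-2, 4]]
Verify stationarity: grad f(x*) = H x* + g = (0, 0).
Eigenvalues of H: 3.4689, 11.5311.
Both eigenvalues > 0, so H is positive definite -> x* is a strict local min.

min


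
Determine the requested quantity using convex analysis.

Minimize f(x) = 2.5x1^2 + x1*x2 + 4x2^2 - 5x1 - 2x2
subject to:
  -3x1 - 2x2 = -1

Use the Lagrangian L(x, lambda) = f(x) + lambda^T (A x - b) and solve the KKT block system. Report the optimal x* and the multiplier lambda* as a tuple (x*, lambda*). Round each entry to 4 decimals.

Form the Lagrangian:
  L(x, lambda) = (1/2) x^T Q x + c^T x + lambda^T (A x - b)
Stationarity (grad_x L = 0): Q x + c + A^T lambda = 0.
Primal feasibility: A x = b.

This gives the KKT block system:
  [ Q   A^T ] [ x     ]   [-c ]
  [ A    0  ] [ lambda ] = [ b ]

Solving the linear system:
  x*      = (0.375, -0.0625)
  lambda* = (-1.0625)
  f(x*)   = -1.4062

x* = (0.375, -0.0625), lambda* = (-1.0625)


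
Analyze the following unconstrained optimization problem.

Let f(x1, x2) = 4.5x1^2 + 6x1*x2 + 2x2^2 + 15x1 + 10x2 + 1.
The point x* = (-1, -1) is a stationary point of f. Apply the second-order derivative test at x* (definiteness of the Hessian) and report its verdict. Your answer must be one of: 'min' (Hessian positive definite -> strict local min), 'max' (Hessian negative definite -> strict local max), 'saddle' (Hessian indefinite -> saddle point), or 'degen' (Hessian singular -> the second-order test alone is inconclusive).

Compute the Hessian H = grad^2 f:
  H = [[9, 6], [6, 4]]
Verify stationarity: grad f(x*) = H x* + g = (0, 0).
Eigenvalues of H: 0, 13.
H has a zero eigenvalue (singular; positive semidefinite but not definite), so H is neither positive definite, negative definite, nor indefinite. The second-order test alone is inconclusive -> degen.
(Indeed, f is constant along the null direction of H through x*, so x* is not a strict local extremum.)

degen


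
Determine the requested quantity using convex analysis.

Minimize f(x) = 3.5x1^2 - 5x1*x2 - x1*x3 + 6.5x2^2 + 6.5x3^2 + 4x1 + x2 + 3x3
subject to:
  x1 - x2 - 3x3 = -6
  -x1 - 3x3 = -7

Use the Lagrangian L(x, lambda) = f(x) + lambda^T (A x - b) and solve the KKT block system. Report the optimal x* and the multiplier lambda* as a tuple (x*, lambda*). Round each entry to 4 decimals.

Form the Lagrangian:
  L(x, lambda) = (1/2) x^T Q x + c^T x + lambda^T (A x - b)
Stationarity (grad_x L = 0): Q x + c + A^T lambda = 0.
Primal feasibility: A x = b.

This gives the KKT block system:
  [ Q   A^T ] [ x     ]   [-c ]
  [ A    0  ] [ lambda ] = [ b ]

Solving the linear system:
  x*      = (0.6919, 0.3838, 2.1027)
  lambda* = (2.5297, 7.3514)
  f(x*)   = 38.0486

x* = (0.6919, 0.3838, 2.1027), lambda* = (2.5297, 7.3514)


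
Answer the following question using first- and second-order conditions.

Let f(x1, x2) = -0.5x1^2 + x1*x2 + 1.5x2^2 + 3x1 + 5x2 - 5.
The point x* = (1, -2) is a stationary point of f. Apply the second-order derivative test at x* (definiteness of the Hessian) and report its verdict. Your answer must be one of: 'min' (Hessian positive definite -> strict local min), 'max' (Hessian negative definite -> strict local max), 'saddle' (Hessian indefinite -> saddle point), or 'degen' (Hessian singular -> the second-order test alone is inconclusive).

Compute the Hessian H = grad^2 f:
  H = [[-1, 1], [1, 3]]
Verify stationarity: grad f(x*) = H x* + g = (0, 0).
Eigenvalues of H: -1.2361, 3.2361.
Eigenvalues have mixed signs, so H is indefinite -> x* is a saddle point.

saddle


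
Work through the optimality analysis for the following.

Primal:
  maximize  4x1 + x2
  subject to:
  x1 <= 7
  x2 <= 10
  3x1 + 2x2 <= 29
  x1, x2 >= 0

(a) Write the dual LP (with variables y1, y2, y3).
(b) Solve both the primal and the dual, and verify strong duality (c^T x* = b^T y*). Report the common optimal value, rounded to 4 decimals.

The standard primal-dual pair for 'max c^T x s.t. A x <= b, x >= 0' is:
  Dual:  min b^T y  s.t.  A^T y >= c,  y >= 0.

So the dual LP is:
  minimize  7y1 + 10y2 + 29y3
  subject to:
    y1 + 3y3 >= 4
    y2 + 2y3 >= 1
    y1, y2, y3 >= 0

Solving the primal: x* = (7, 4).
  primal value c^T x* = 32.
Solving the dual: y* = (2.5, 0, 0.5).
  dual value b^T y* = 32.
Strong duality: c^T x* = b^T y*. Confirmed.

32
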